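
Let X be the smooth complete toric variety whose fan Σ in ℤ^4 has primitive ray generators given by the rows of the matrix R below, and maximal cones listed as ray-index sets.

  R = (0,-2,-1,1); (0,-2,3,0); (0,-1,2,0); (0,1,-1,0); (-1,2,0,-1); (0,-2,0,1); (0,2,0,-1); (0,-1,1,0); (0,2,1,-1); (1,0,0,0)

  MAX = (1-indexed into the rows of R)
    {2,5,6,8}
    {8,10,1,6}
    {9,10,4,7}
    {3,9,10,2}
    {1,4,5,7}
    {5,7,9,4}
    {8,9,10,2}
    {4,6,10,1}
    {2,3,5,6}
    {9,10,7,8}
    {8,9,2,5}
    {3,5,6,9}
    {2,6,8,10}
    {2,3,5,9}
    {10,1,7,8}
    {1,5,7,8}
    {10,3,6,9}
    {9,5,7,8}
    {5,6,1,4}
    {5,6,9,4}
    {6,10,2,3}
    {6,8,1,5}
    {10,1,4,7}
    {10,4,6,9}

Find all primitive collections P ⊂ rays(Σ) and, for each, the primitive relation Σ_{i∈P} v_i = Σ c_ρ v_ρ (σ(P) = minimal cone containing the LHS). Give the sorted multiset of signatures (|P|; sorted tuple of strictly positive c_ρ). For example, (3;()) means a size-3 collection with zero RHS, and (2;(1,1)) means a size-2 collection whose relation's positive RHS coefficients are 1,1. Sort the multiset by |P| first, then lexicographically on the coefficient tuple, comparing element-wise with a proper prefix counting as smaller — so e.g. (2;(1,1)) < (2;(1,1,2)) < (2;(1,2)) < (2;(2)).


|primitive collections| = 13. Relations:

  P = {1,9}:  v_{1} + v_{9} = 0 — sig = (2;())
  P = {4,8}:  v_{4} + v_{8} = 0 — sig = (2;())
  P = {6,7}:  v_{6} + v_{7} = 0 — sig = (2;())
  P = {2,4}:  v_{2} + v_{4} = v_{3} — sig = (2;(1))
  P = {3,8}:  v_{3} + v_{8} = v_{2} — sig = (2;(1))
  P = {5,10}:  v_{5} + v_{10} = v_{7} — sig = (2;(1))
  P = {1,3}:  v_{1} + v_{3} = v_{6} + v_{8} — sig = (2;(1,1))
  P = {3,4}:  v_{3} + v_{4} = v_{6} + v_{9} — sig = (2;(1,1))
  P = {3,7}:  v_{3} + v_{7} = v_{8} + v_{9} — sig = (2;(1,1))
  P = {1,2}:  v_{1} + v_{2} = v_{6} + 2·v_{8} — sig = (2;(1,2))
  P = {2,7}:  v_{2} + v_{7} = 2·v_{8} + v_{9} — sig = (2;(1,2))
  P = {6,8,9}:  v_{6} + v_{8} + v_{9} = v_{3} — sig = (3;(1))
  P = {2,6,9}:  v_{2} + v_{6} + v_{9} = 2·v_{3} — sig = (3;(2))

Signatures (|P|; sorted positive RHS coefficients), sorted:
[(2;()), (2;()), (2;()), (2;(1)), (2;(1)), (2;(1)), (2;(1,1)), (2;(1,1)), (2;(1,1)), (2;(1,2)), (2;(1,2)), (3;(1)), (3;(2))]


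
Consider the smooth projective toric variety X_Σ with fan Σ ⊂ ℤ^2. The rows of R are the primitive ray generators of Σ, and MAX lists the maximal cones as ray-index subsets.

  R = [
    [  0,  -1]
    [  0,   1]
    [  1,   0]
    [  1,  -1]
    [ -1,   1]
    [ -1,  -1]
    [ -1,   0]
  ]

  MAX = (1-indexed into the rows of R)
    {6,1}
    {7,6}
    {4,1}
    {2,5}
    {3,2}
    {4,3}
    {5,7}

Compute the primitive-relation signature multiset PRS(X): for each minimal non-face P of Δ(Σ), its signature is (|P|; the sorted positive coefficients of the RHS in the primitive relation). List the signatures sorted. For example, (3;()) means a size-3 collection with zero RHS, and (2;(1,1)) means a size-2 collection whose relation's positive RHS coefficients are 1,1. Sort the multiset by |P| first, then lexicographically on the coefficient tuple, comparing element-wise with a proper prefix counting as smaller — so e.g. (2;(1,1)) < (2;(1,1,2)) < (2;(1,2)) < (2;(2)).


Primitive collections (14):

  P={1,2}:  v_{1} + v_{2} = 0 ; sig = (2;())
  P={3,7}:  v_{3} + v_{7} = 0 ; sig = (2;())
  P={4,5}:  v_{4} + v_{5} = 0 ; sig = (2;())
  P={1,3}:  v_{1} + v_{3} = v_{4} ; sig = (2;(1))
  P={1,5}:  v_{1} + v_{5} = v_{7} ; sig = (2;(1))
  P={1,7}:  v_{1} + v_{7} = v_{6} ; sig = (2;(1))
  P={2,4}:  v_{2} + v_{4} = v_{3} ; sig = (2;(1))
  P={2,6}:  v_{2} + v_{6} = v_{7} ; sig = (2;(1))
  P={2,7}:  v_{2} + v_{7} = v_{5} ; sig = (2;(1))
  P={3,5}:  v_{3} + v_{5} = v_{2} ; sig = (2;(1))
  P={3,6}:  v_{3} + v_{6} = v_{1} ; sig = (2;(1))
  P={4,7}:  v_{4} + v_{7} = v_{1} ; sig = (2;(1))
  P={4,6}:  v_{4} + v_{6} = 2·v_{1} ; sig = (2;(2))
  P={5,6}:  v_{5} + v_{6} = 2·v_{7} ; sig = (2;(2))

Sorted signature multiset PRS(X):
    (2;())
    (2;())
    (2;())
    (2;(1))
    (2;(1))
    (2;(1))
    (2;(1))
    (2;(1))
    (2;(1))
    (2;(1))
    (2;(1))
    (2;(1))
    (2;(2))
    (2;(2))


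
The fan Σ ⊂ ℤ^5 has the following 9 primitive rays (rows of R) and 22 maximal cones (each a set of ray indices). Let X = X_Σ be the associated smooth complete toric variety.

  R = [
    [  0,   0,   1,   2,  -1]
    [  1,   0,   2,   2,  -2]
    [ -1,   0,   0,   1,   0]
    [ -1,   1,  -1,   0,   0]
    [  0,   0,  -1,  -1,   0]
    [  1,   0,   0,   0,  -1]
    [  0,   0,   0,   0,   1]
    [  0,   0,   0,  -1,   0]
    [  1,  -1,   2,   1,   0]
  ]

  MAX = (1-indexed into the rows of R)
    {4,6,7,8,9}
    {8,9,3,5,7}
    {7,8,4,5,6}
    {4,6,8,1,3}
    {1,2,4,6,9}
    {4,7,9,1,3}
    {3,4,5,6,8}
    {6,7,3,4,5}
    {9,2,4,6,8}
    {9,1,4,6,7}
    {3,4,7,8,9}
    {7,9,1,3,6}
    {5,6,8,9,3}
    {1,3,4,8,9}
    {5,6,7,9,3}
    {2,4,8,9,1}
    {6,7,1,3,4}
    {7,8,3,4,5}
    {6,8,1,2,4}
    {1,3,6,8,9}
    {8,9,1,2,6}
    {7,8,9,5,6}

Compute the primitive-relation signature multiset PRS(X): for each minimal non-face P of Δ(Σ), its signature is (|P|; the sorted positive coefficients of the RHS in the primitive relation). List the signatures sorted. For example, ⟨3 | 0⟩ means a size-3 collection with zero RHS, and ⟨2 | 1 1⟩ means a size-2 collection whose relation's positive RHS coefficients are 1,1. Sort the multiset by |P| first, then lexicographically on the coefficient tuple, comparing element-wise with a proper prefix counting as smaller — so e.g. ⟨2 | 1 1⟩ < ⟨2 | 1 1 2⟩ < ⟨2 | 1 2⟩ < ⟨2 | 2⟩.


The 9 primitive collections of Σ (r=9, n=5):

  • {1,5}:  v_{1} + v_{5} = v_{3} + v_{6}  →  sig = ⟨2 | 1 1⟩
  • {2,5}:  v_{2} + v_{5} = v_{1} + v_{6} + v_{8}  →  sig = ⟨2 | 1 1 1⟩
  • {2,3}:  v_{2} + v_{3} = 2·v_{1} + v_{8}  →  sig = ⟨2 | 1 2⟩
  • {2,7}:  v_{2} + v_{7} = 2·v_{4} + v_{6} + 2·v_{9}  →  sig = ⟨2 | 1 2 2⟩
  • {4,5,9}:  v_{4} + v_{5} + v_{9} = 0  →  sig = ⟨3 | 0⟩
  • {1,7,8}:  v_{1} + v_{7} + v_{8} = v_{4} + v_{9}  →  sig = ⟨3 | 1 1⟩
  • {3,6,7,8}:  v_{3} + v_{6} + v_{7} + v_{8} = 0  →  sig = ⟨4 | 0⟩
  • {3,4,6,9}:  v_{3} + v_{4} + v_{6} + v_{9} = v_{1}  →  sig = ⟨4 | 1⟩
  • {1,4,6,8,9}:  v_{1} + v_{4} + v_{6} + v_{8} + v_{9} = v_{2}  →  sig = ⟨5 | 1⟩

Sorted signature multiset PRS(X):
[⟨2 | 1 1⟩, ⟨2 | 1 1 1⟩, ⟨2 | 1 2⟩, ⟨2 | 1 2 2⟩, ⟨3 | 0⟩, ⟨3 | 1 1⟩, ⟨4 | 0⟩, ⟨4 | 1⟩, ⟨5 | 1⟩]


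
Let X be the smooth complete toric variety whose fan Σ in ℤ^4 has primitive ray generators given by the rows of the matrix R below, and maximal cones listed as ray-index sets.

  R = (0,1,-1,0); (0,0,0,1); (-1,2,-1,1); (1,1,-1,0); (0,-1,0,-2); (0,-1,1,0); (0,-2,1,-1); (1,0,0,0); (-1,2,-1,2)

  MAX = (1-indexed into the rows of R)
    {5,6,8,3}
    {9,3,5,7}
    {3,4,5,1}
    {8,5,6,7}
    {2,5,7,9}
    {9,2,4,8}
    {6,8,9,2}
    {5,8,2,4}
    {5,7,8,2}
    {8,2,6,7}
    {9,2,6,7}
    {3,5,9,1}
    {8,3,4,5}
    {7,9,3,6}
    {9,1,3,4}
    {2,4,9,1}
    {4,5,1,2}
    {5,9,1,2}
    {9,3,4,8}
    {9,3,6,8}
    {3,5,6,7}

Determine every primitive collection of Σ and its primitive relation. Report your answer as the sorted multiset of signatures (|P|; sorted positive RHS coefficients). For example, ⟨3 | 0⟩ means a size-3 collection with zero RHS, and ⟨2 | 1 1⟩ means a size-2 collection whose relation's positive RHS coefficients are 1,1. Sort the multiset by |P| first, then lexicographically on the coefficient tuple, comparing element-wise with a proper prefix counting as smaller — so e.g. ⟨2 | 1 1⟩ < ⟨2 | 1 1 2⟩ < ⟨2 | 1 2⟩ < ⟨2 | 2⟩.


Primitive collections (12):

  P = {1,6}:  v_{1} + v_{6} = 0  so sig = ⟨2 | 0⟩
  P = {1,8}:  v_{1} + v_{8} = v_{4}  so sig = ⟨2 | 1⟩
  P = {2,3}:  v_{2} + v_{3} = v_{9}  so sig = ⟨2 | 1⟩
  P = {4,6}:  v_{4} + v_{6} = v_{8}  so sig = ⟨2 | 1⟩
  P = {1,7}:  v_{1} + v_{7} = v_{2} + v_{5}  so sig = ⟨2 | 1 1⟩
  P = {4,7}:  v_{4} + v_{7} = v_{2} + v_{5} + v_{8}  so sig = ⟨2 | 1 1 1⟩
  P = {3,7,8}:  v_{3} + v_{7} + v_{8} = 0  so sig = ⟨3 | 0⟩
  P = {2,5,6}:  v_{2} + v_{5} + v_{6} = v_{7}  so sig = ⟨3 | 1⟩
  P = {5,8,9}:  v_{5} + v_{8} + v_{9} = v_{1}  so sig = ⟨3 | 1⟩
  P = {7,8,9}:  v_{7} + v_{8} + v_{9} = v_{2}  so sig = ⟨3 | 1⟩
  P = {5,6,9}:  v_{5} + v_{6} + v_{9} = v_{3} + v_{7}  so sig = ⟨3 | 1 1⟩
  P = {4,5,9}:  v_{4} + v_{5} + v_{9} = 2·v_{1}  so sig = ⟨3 | 2⟩

so the primitive-relation signature multiset is
    |P|=2: 6 collections, coeffs (), (1), (1), (1), (1,1), (1,1,1)
    |P|=3: 6 collections, coeffs (), (1), (1), (1), (1,1), (2)


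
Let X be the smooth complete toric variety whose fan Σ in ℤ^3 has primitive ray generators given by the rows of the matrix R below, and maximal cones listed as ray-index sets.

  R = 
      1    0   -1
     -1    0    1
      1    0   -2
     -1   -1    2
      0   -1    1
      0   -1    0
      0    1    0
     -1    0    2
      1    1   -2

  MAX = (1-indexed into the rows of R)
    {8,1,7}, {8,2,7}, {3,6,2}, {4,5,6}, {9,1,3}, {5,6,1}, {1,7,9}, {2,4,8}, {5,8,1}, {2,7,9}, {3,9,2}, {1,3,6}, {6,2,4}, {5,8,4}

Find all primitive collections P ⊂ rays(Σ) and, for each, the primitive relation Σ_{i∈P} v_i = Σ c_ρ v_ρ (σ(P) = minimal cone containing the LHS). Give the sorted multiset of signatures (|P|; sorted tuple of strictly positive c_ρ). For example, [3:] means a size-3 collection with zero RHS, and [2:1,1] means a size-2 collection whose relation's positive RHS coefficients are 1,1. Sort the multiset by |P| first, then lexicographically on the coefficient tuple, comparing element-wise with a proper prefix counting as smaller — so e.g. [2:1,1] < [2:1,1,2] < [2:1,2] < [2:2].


15 minimal non-faces of Δ(Σ) (on 9 rays):

  P={1,2}:  v_{1} + v_{2} = 0 ; sig = [2:]
  P={3,8}:  v_{3} + v_{8} = 0 ; sig = [2:]
  P={4,9}:  v_{4} + v_{9} = 0 ; sig = [2:]
  P={6,7}:  v_{6} + v_{7} = 0 ; sig = [2:]
  P={1,4}:  v_{1} + v_{4} = v_{5} ; sig = [2:1]
  P={2,5}:  v_{2} + v_{5} = v_{4} ; sig = [2:1]
  P={3,4}:  v_{3} + v_{4} = v_{6} ; sig = [2:1]
  P={3,7}:  v_{3} + v_{7} = v_{9} ; sig = [2:1]
  P={4,7}:  v_{4} + v_{7} = v_{8} ; sig = [2:1]
  P={5,9}:  v_{5} + v_{9} = v_{1} ; sig = [2:1]
  P={6,8}:  v_{6} + v_{8} = v_{4} ; sig = [2:1]
  P={6,9}:  v_{6} + v_{9} = v_{3} ; sig = [2:1]
  P={8,9}:  v_{8} + v_{9} = v_{7} ; sig = [2:1]
  P={3,5}:  v_{3} + v_{5} = v_{1} + v_{6} ; sig = [2:1,1]
  P={5,7}:  v_{5} + v_{7} = v_{1} + v_{8} ; sig = [2:1,1]

so the primitive-relation signature multiset is
[[2:], [2:], [2:], [2:], [2:1], [2:1], [2:1], [2:1], [2:1], [2:1], [2:1], [2:1], [2:1], [2:1,1], [2:1,1]]


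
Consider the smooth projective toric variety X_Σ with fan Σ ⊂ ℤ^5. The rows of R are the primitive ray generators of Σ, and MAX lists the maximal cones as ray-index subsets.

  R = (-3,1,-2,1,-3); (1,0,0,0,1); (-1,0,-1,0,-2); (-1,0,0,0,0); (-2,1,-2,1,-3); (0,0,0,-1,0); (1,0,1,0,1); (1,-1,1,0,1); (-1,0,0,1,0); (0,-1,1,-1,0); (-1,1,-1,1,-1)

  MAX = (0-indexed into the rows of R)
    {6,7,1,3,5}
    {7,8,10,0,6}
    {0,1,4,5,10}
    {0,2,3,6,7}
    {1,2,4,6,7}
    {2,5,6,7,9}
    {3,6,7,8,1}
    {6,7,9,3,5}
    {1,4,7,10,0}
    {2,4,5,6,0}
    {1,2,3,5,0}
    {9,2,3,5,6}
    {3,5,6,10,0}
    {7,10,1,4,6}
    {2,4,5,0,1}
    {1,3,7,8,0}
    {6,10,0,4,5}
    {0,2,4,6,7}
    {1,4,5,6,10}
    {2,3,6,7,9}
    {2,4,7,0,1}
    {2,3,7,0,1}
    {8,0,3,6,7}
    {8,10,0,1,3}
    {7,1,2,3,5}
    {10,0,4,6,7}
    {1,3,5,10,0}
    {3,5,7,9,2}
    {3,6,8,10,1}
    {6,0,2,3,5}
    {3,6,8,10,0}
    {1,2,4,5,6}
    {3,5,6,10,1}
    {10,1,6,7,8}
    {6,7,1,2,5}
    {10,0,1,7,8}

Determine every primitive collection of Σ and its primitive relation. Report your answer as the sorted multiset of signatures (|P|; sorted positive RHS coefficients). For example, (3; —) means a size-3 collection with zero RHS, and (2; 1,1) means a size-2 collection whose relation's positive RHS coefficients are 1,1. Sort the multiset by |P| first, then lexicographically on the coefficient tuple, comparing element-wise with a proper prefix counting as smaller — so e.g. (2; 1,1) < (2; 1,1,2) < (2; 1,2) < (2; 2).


Minimal non-faces — 17 found among 11 rays, 36 max cones:

  {2,10}:  v_{2} + v_{10} = v_{4}  so sig = (2; 1)
  {3,4}:  v_{3} + v_{4} = v_{0}  so sig = (2; 1)
  {5,8}:  v_{5} + v_{8} = v_{3}  so sig = (2; 1)
  {1,9}:  v_{1} + v_{9} = v_{5} + v_{7}  so sig = (2; 1,1)
  {2,8}:  v_{2} + v_{8} = v_{0} + v_{7}  so sig = (2; 1,1)
  {4,8}:  v_{4} + v_{8} = v_{0} + v_{7} + v_{10}  so sig = (2; 1,1,1)
  {9,10}:  v_{9} + v_{10} = v_{2} + v_{3} + v_{6}  so sig = (2; 1,1,1)
  {8,9}:  v_{8} + v_{9} = v_{2} + 2·v_{3} + v_{6} + v_{7}  so sig = (2; 1,1,1,2)
  {4,9}:  v_{4} + v_{9} = 2·v_{2} + v_{3} + v_{6}  so sig = (2; 1,1,2)
  {0,9}:  v_{0} + v_{9} = 2·v_{2} + 2·v_{3} + v_{6}  so sig = (2; 1,2,2)
  {5,7,10}:  v_{5} + v_{7} + v_{10} = 0  so sig = (3; —)
  {0,1,6}:  v_{0} + v_{1} + v_{6} = v_{10}  so sig = (3; 1)
  {3,7,10}:  v_{3} + v_{7} + v_{10} = v_{8}  so sig = (3; 1)
  {4,5,7}:  v_{4} + v_{5} + v_{7} = v_{2}  so sig = (3; 1)
  {0,5,7}:  v_{0} + v_{5} + v_{7} = v_{2} + v_{3}  so sig = (3; 1,1)
  {1,2,3,6}:  v_{1} + v_{2} + v_{3} + v_{6} = 0  so sig = (4; —)
  {2,3,5,6,7}:  v_{2} + v_{3} + v_{5} + v_{6} + v_{7} = v_{9}  so sig = (5; 1)

so the primitive-relation signature multiset is
{ (2; 1) ×3,  (2; 1,1) ×2,  (2; 1,1,1) ×2,  (2; 1,1,1,2),  (2; 1,1,2),  (2; 1,2,2),  (3; —),  (3; 1) ×3,  (3; 1,1),  (4; —),  (5; 1) }


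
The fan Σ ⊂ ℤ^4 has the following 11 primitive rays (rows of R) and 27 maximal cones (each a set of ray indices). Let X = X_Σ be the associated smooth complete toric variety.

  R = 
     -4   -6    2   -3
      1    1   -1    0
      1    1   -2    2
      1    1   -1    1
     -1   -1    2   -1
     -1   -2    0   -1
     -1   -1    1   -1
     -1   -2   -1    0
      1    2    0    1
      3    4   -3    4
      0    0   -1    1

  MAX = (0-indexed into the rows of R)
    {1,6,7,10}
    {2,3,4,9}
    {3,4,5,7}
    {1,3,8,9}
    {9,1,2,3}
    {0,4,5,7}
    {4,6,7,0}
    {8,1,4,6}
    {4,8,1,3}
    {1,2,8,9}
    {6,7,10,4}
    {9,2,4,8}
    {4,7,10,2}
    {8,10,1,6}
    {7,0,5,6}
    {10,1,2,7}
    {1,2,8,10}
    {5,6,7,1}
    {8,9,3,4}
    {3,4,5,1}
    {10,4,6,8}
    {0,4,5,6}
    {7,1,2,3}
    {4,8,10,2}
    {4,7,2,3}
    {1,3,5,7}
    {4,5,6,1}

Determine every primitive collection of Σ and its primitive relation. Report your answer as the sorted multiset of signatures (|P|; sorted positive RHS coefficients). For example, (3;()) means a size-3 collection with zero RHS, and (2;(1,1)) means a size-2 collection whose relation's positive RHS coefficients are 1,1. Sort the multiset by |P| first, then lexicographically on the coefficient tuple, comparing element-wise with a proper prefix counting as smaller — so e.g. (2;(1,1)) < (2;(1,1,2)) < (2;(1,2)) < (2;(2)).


|primitive collections| = 23. Relations:

  P={3,6}:  v_{3} + v_{6} = 0  ⇒ sig = (2;())
  P={5,8}:  v_{5} + v_{8} = 0  ⇒ sig = (2;())
  P={2,6}:  v_{2} + v_{6} = v_{10}  ⇒ sig = (2;(1))
  P={3,10}:  v_{3} + v_{10} = v_{2}  ⇒ sig = (2;(1))
  P={5,10}:  v_{5} + v_{10} = v_{7}  ⇒ sig = (2;(1))
  P={7,8}:  v_{7} + v_{8} = v_{10}  ⇒ sig = (2;(1))
  P={2,5}:  v_{2} + v_{5} = v_{3} + v_{7}  ⇒ sig = (2;(1,1))
  P={5,9}:  v_{5} + v_{9} = v_{2} + v_{3}  ⇒ sig = (2;(1,1))
  P={6,9}:  v_{6} + v_{9} = v_{2} + v_{8}  ⇒ sig = (2;(1,1))
  P={0,3}:  v_{0} + v_{3} = v_{4} + v_{5} + v_{7}  ⇒ sig = (2;(1,1,1))
  P={0,8}:  v_{0} + v_{8} = v_{4} + v_{6} + v_{7}  ⇒ sig = (2;(1,1,1))
  P={0,9}:  v_{0} + v_{9} = v_{2} + v_{4} + v_{7}  ⇒ sig = (2;(1,1,1))
  P={0,10}:  v_{0} + v_{10} = v_{4} + v_{6} + 2·v_{7}  ⇒ sig = (2;(1,1,2))
  P={0,1}:  v_{0} + v_{1} = 2·v_{5} + v_{6}  ⇒ sig = (2;(1,2))
  P={0,2}:  v_{0} + v_{2} = v_{4} + 2·v_{7}  ⇒ sig = (2;(1,2))
  P={9,10}:  v_{9} + v_{10} = 2·v_{2} + v_{8}  ⇒ sig = (2;(1,2))
  P={7,9}:  v_{7} + v_{9} = 2·v_{2}  ⇒ sig = (2;(2))
  P={1,4,10}:  v_{1} + v_{4} + v_{10} = 0  ⇒ sig = (3;())
  P={1,2,4}:  v_{1} + v_{2} + v_{4} = v_{3}  ⇒ sig = (3;(1))
  P={1,4,7}:  v_{1} + v_{4} + v_{7} = v_{5}  ⇒ sig = (3;(1))
  P={2,3,8}:  v_{2} + v_{3} + v_{8} = v_{9}  ⇒ sig = (3;(1))
  P={1,4,9}:  v_{1} + v_{4} + v_{9} = 2·v_{3} + v_{8}  ⇒ sig = (3;(1,2))
  P={4,5,6,7}:  v_{4} + v_{5} + v_{6} + v_{7} = v_{0}  ⇒ sig = (4;(1))

so the primitive-relation signature multiset is
{ (2;()) ×2,  (2;(1)) ×4,  (2;(1,1)) ×3,  (2;(1,1,1)) ×3,  (2;(1,1,2)),  (2;(1,2)) ×3,  (2;(2)),  (3;()),  (3;(1)) ×3,  (3;(1,2)),  (4;(1)) }


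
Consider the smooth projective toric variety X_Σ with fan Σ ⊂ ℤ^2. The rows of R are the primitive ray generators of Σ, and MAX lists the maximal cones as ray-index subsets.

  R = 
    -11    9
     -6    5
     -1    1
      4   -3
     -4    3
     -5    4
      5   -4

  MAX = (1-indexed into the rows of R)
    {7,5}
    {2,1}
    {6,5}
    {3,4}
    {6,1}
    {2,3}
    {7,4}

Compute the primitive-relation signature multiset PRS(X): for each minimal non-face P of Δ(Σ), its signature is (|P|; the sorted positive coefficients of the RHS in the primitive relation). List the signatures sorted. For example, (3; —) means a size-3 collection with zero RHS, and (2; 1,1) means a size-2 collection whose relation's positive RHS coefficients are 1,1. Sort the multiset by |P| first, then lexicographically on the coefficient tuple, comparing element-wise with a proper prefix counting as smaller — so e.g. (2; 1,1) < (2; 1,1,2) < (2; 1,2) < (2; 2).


|primitive collections| = 14. Relations:

  P = {4,5}:  v_{4} + v_{5} = 0  so sig = (2; —)
  P = {6,7}:  v_{6} + v_{7} = 0  so sig = (2; —)
  P = {1,7}:  v_{1} + v_{7} = v_{2}  so sig = (2; 1)
  P = {2,6}:  v_{2} + v_{6} = v_{1}  so sig = (2; 1)
  P = {2,7}:  v_{2} + v_{7} = v_{3}  so sig = (2; 1)
  P = {3,5}:  v_{3} + v_{5} = v_{6}  so sig = (2; 1)
  P = {3,6}:  v_{3} + v_{6} = v_{2}  so sig = (2; 1)
  P = {3,7}:  v_{3} + v_{7} = v_{4}  so sig = (2; 1)
  P = {4,6}:  v_{4} + v_{6} = v_{3}  so sig = (2; 1)
  P = {1,4}:  v_{1} + v_{4} = v_{2} + v_{3}  so sig = (2; 1,1)
  P = {1,3}:  v_{1} + v_{3} = 2·v_{2}  so sig = (2; 2)
  P = {2,4}:  v_{2} + v_{4} = 2·v_{3}  so sig = (2; 2)
  P = {2,5}:  v_{2} + v_{5} = 2·v_{6}  so sig = (2; 2)
  P = {1,5}:  v_{1} + v_{5} = 3·v_{6}  so sig = (2; 3)

Hence PRS(X_Σ) =
    (2; —)
    (2; —)
    (2; 1)
    (2; 1)
    (2; 1)
    (2; 1)
    (2; 1)
    (2; 1)
    (2; 1)
    (2; 1,1)
    (2; 2)
    (2; 2)
    (2; 2)
    (2; 3)


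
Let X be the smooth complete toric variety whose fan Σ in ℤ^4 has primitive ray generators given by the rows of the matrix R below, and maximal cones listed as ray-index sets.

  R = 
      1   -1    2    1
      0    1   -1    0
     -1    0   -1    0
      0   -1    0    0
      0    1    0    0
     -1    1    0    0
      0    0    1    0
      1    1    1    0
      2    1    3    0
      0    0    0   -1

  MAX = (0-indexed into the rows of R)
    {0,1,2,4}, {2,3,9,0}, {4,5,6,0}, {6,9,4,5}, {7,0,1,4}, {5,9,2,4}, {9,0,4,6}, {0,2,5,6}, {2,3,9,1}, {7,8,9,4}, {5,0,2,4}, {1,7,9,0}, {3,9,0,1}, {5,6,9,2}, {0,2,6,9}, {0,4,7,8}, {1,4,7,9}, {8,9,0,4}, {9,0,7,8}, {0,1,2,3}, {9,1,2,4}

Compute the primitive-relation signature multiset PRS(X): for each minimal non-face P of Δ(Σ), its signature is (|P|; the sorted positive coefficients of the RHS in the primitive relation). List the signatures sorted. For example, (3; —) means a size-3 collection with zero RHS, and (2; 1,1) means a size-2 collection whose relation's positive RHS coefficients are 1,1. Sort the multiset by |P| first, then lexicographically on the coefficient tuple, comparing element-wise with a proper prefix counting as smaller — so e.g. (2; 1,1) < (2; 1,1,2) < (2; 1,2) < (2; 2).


20 minimal non-faces of Δ(Σ) (on 10 rays):

  P={3,4}:  v_{3} + v_{4} = 0 ; sig = (2; —)
  P={1,6}:  v_{1} + v_{6} = v_{4} ; sig = (2; 1)
  P={2,7}:  v_{2} + v_{7} = v_{4} ; sig = (2; 1)
  P={3,5}:  v_{3} + v_{5} = v_{2} + v_{6} ; sig = (2; 1,1)
  P={3,6}:  v_{3} + v_{6} = v_{0} + v_{2} + v_{9} ; sig = (2; 1,1,1)
  P={3,7}:  v_{3} + v_{7} = v_{0} + v_{1} + v_{9} ; sig = (2; 1,1,1)
  P={3,8}:  v_{3} + v_{8} = v_{0} + v_{7} + v_{9} ; sig = (2; 1,1,1)
  P={5,8}:  v_{5} + v_{8} = v_{0} + 3·v_{4} + v_{6} + v_{9} ; sig = (2; 1,1,1,3)
  P={2,8}:  v_{2} + v_{8} = v_{0} + 2·v_{4} + v_{9} ; sig = (2; 1,1,2)
  P={6,7}:  v_{6} + v_{7} = v_{0} + 2·v_{4} + v_{9} ; sig = (2; 1,1,2)
  P={1,5}:  v_{1} + v_{5} = v_{2} + 2·v_{4} ; sig = (2; 1,2)
  P={5,7}:  v_{5} + v_{7} = 2·v_{4} + v_{6} ; sig = (2; 1,2)
  P={1,8}:  v_{1} + v_{8} = 2·v_{7} ; sig = (2; 2)
  P={6,8}:  v_{6} + v_{8} = 2·v_{0} + 3·v_{4} + 2·v_{9} ; sig = (2; 2,2,3)
  P={2,4,6}:  v_{2} + v_{4} + v_{6} = v_{5} ; sig = (3; 1)
  P={0,5,9}:  v_{0} + v_{5} + v_{9} = 2·v_{6} ; sig = (3; 2)
  P={0,1,2,9}:  v_{0} + v_{1} + v_{2} + v_{9} = 0 ; sig = (4; —)
  P={0,1,4,9}:  v_{0} + v_{1} + v_{4} + v_{9} = v_{7} ; sig = (4; 1)
  P={0,2,4,9}:  v_{0} + v_{2} + v_{4} + v_{9} = v_{6} ; sig = (4; 1)
  P={0,4,7,9}:  v_{0} + v_{4} + v_{7} + v_{9} = v_{8} ; sig = (4; 1)

Signatures (|P|; sorted positive RHS coefficients), sorted:
[(2; —), (2; 1), (2; 1), (2; 1,1), (2; 1,1,1), (2; 1,1,1), (2; 1,1,1), (2; 1,1,1,3), (2; 1,1,2), (2; 1,1,2), (2; 1,2), (2; 1,2), (2; 2), (2; 2,2,3), (3; 1), (3; 2), (4; —), (4; 1), (4; 1), (4; 1)]


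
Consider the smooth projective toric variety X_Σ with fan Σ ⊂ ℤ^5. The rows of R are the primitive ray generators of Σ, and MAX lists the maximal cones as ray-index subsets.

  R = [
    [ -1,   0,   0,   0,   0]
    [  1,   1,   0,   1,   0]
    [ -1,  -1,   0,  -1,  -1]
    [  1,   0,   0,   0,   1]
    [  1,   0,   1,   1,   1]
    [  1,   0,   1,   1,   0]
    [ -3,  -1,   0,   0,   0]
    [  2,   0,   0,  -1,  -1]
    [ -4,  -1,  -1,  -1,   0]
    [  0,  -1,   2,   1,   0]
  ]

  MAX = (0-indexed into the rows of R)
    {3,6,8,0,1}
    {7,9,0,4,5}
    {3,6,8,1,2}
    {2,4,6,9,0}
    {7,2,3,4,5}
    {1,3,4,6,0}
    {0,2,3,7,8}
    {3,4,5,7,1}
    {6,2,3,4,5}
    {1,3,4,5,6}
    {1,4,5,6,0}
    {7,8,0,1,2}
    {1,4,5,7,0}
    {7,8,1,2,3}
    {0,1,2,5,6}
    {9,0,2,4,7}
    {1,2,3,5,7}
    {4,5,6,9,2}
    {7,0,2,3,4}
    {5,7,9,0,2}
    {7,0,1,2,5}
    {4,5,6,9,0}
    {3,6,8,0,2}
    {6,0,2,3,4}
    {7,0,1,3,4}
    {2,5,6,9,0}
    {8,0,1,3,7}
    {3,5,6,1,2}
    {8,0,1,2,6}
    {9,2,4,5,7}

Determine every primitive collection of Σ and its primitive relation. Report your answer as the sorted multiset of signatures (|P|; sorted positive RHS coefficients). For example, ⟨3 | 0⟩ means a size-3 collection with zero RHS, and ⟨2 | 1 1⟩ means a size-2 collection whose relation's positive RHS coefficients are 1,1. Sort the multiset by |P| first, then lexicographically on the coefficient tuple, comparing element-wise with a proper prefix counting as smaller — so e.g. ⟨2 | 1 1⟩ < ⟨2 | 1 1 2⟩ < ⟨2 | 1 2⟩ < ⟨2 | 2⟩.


|primitive collections| = 10. Relations:

  P = {5,8}:  v_{5} + v_{8} = v_{6}  so sig = ⟨2 | 1⟩
  P = {6,7}:  v_{6} + v_{7} = v_{2}  so sig = ⟨2 | 1⟩
  P = {4,8}:  v_{4} + v_{8} = v_{0} + v_{3} + v_{6}  so sig = ⟨2 | 1 1 1⟩
  P = {8,9}:  v_{8} + v_{9} = v_{0} + v_{2} + v_{4} + v_{6}  so sig = ⟨2 | 1 1 1 1⟩
  P = {1,9}:  v_{1} + v_{9} = v_{0} + 2·v_{5}  so sig = ⟨2 | 1 2⟩
  P = {3,9}:  v_{3} + v_{9} = v_{2} + 2·v_{4}  so sig = ⟨2 | 1 2⟩
  P = {0,3,5}:  v_{0} + v_{3} + v_{5} = v_{4}  so sig = ⟨3 | 1⟩
  P = {1,2,4}:  v_{1} + v_{2} + v_{4} = v_{5}  so sig = ⟨3 | 1⟩
  P = {0,1,2,3}:  v_{0} + v_{1} + v_{2} + v_{3} = 0  so sig = ⟨4 | 0⟩
  P = {0,2,4,5}:  v_{0} + v_{2} + v_{4} + v_{5} = v_{9}  so sig = ⟨4 | 1⟩

Signatures (|P|; sorted positive RHS coefficients), sorted:
[⟨2 | 1⟩, ⟨2 | 1⟩, ⟨2 | 1 1 1⟩, ⟨2 | 1 1 1 1⟩, ⟨2 | 1 2⟩, ⟨2 | 1 2⟩, ⟨3 | 1⟩, ⟨3 | 1⟩, ⟨4 | 0⟩, ⟨4 | 1⟩]


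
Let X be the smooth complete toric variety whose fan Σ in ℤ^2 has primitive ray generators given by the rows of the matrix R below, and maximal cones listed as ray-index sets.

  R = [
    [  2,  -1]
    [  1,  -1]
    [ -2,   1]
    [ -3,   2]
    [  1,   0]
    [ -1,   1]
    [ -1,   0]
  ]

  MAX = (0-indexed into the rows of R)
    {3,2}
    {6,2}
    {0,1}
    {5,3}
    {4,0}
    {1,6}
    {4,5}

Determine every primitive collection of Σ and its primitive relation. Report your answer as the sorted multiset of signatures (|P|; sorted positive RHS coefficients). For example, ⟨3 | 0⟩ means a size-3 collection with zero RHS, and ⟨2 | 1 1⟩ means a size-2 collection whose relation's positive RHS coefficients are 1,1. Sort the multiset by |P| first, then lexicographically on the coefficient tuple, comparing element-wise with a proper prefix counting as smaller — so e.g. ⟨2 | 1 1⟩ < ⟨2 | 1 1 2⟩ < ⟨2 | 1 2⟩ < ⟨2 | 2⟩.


Δ(Σ) — 7 vertices, 14 min non-faces:

  P={0,2}:  v_{0} + v_{2} = 0  →  sig = ⟨2 | 0⟩
  P={1,5}:  v_{1} + v_{5} = 0  →  sig = ⟨2 | 0⟩
  P={4,6}:  v_{4} + v_{6} = 0  →  sig = ⟨2 | 0⟩
  P={0,3}:  v_{0} + v_{3} = v_{5}  →  sig = ⟨2 | 1⟩
  P={0,5}:  v_{0} + v_{5} = v_{4}  →  sig = ⟨2 | 1⟩
  P={0,6}:  v_{0} + v_{6} = v_{1}  →  sig = ⟨2 | 1⟩
  P={1,2}:  v_{1} + v_{2} = v_{6}  →  sig = ⟨2 | 1⟩
  P={1,3}:  v_{1} + v_{3} = v_{2}  →  sig = ⟨2 | 1⟩
  P={1,4}:  v_{1} + v_{4} = v_{0}  →  sig = ⟨2 | 1⟩
  P={2,4}:  v_{2} + v_{4} = v_{5}  →  sig = ⟨2 | 1⟩
  P={2,5}:  v_{2} + v_{5} = v_{3}  →  sig = ⟨2 | 1⟩
  P={5,6}:  v_{5} + v_{6} = v_{2}  →  sig = ⟨2 | 1⟩
  P={3,4}:  v_{3} + v_{4} = 2·v_{5}  →  sig = ⟨2 | 2⟩
  P={3,6}:  v_{3} + v_{6} = 2·v_{2}  →  sig = ⟨2 | 2⟩

Hence PRS(X_Σ) =
{ ⟨2 | 0⟩ ×3,  ⟨2 | 1⟩ ×9,  ⟨2 | 2⟩ ×2 }


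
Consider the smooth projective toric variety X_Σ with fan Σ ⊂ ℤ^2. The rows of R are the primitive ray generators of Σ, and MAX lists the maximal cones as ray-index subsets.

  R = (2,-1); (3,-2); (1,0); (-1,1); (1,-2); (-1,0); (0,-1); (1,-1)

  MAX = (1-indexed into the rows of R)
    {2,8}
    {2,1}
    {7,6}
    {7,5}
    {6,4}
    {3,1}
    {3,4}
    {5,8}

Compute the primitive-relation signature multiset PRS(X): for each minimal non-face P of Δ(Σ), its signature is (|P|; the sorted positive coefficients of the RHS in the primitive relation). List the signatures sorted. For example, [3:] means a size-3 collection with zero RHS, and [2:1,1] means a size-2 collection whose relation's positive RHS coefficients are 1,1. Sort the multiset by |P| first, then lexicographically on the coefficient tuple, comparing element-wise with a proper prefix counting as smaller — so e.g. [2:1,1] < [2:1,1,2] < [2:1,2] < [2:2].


Minimal non-faces — 20 found among 8 rays, 8 max cones:

  {3,6}:  v_{3} + v_{6} = 0 ; sig = [2:]
  {4,8}:  v_{4} + v_{8} = 0 ; sig = [2:]
  {1,4}:  v_{1} + v_{4} = v_{3} ; sig = [2:1]
  {1,6}:  v_{1} + v_{6} = v_{8} ; sig = [2:1]
  {1,8}:  v_{1} + v_{8} = v_{2} ; sig = [2:1]
  {2,4}:  v_{2} + v_{4} = v_{1} ; sig = [2:1]
  {3,7}:  v_{3} + v_{7} = v_{8} ; sig = [2:1]
  {3,8}:  v_{3} + v_{8} = v_{1} ; sig = [2:1]
  {4,5}:  v_{4} + v_{5} = v_{7} ; sig = [2:1]
  {4,7}:  v_{4} + v_{7} = v_{6} ; sig = [2:1]
  {6,8}:  v_{6} + v_{8} = v_{7} ; sig = [2:1]
  {7,8}:  v_{7} + v_{8} = v_{5} ; sig = [2:1]
  {1,7}:  v_{1} + v_{7} = 2·v_{8} ; sig = [2:2]
  {2,3}:  v_{2} + v_{3} = 2·v_{1} ; sig = [2:2]
  {2,6}:  v_{2} + v_{6} = 2·v_{8} ; sig = [2:2]
  {3,5}:  v_{3} + v_{5} = 2·v_{8} ; sig = [2:2]
  {5,6}:  v_{5} + v_{6} = 2·v_{7} ; sig = [2:2]
  {1,5}:  v_{1} + v_{5} = 3·v_{8} ; sig = [2:3]
  {2,7}:  v_{2} + v_{7} = 3·v_{8} ; sig = [2:3]
  {2,5}:  v_{2} + v_{5} = 4·v_{8} ; sig = [2:4]

Hence PRS(X_Σ) =
{ [2:] ×2,  [2:1] ×10,  [2:2] ×5,  [2:3] ×2,  [2:4] }


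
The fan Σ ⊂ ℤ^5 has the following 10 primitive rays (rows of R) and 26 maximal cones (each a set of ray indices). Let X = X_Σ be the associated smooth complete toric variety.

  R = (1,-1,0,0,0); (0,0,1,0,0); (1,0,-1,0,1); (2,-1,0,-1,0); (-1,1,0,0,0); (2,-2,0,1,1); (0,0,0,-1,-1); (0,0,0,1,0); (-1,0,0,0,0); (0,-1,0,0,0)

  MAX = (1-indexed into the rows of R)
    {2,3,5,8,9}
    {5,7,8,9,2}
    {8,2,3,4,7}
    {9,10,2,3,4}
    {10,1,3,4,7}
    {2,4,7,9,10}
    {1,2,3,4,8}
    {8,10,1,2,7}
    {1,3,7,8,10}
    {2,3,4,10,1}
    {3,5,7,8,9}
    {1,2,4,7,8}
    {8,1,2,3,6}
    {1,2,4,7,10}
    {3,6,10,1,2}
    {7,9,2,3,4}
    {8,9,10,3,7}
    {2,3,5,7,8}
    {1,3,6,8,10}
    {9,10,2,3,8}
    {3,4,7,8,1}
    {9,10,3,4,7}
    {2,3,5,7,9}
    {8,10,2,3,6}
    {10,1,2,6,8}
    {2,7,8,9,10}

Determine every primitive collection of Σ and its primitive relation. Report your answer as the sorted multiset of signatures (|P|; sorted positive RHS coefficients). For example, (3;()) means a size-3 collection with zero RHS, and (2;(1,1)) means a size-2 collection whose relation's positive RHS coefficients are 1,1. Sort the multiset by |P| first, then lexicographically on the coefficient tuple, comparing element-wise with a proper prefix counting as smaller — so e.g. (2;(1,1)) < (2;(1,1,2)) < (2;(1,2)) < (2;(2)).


14 collections generate NE(X_Σ); each relation:

  P={1,5}:  v_{1} + v_{5} = 0  ⇒ sig = (2;())
  P={1,9}:  v_{1} + v_{9} = v_{10}  ⇒ sig = (2;(1))
  P={5,10}:  v_{5} + v_{10} = v_{9}  ⇒ sig = (2;(1))
  P={4,5}:  v_{4} + v_{5} = v_{2} + v_{3} + v_{7}  ⇒ sig = (2;(1,1,1))
  P={5,6}:  v_{5} + v_{6} = v_{2} + v_{3} + v_{8} + v_{10}  ⇒ sig = (2;(1,1,1,1))
  P={6,9}:  v_{6} + v_{9} = v_{2} + v_{3} + v_{8} + 2·v_{10}  ⇒ sig = (2;(1,1,1,2))
  P={4,6}:  v_{4} + v_{6} = 3·v_{1} + v_{2} + v_{3}  ⇒ sig = (2;(1,1,3))
  P={6,7}:  v_{6} + v_{7} = 2·v_{1}  ⇒ sig = (2;(2))
  P={4,8,9}:  v_{4} + v_{8} + v_{9} = v_{1}  ⇒ sig = (3;(1))
  P={4,8,10}:  v_{4} + v_{8} + v_{10} = 2·v_{1}  ⇒ sig = (3;(2))
  P={1,2,3,7}:  v_{1} + v_{2} + v_{3} + v_{7} = v_{4}  ⇒ sig = (4;(1))
  P={2,3,7,10}:  v_{2} + v_{3} + v_{7} + v_{10} = v_{4} + v_{9}  ⇒ sig = (4;(1,1))
  P={2,3,7,8,9}:  v_{2} + v_{3} + v_{7} + v_{8} + v_{9} = 0  ⇒ sig = (5;())
  P={1,2,3,8,10}:  v_{1} + v_{2} + v_{3} + v_{8} + v_{10} = v_{6}  ⇒ sig = (5;(1))

Sorted signature multiset PRS(X):
[(2;()), (2;(1)), (2;(1)), (2;(1,1,1)), (2;(1,1,1,1)), (2;(1,1,1,2)), (2;(1,1,3)), (2;(2)), (3;(1)), (3;(2)), (4;(1)), (4;(1,1)), (5;()), (5;(1))]


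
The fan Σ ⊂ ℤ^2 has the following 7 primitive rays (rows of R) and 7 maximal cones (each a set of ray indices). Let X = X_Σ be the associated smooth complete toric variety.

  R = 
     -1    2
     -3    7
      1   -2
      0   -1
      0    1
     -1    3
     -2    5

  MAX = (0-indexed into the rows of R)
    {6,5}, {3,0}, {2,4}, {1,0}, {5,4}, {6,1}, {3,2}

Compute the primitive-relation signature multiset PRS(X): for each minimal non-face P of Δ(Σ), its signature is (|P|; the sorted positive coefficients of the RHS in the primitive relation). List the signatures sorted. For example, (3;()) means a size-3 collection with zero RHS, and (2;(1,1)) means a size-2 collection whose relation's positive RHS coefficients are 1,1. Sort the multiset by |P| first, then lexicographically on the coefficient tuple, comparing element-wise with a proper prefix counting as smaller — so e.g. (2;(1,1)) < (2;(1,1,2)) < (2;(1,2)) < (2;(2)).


Primitive collections (14):

  P={0,2}:  v_{0} + v_{2} = 0  ⟹  sig = (2;())
  P={3,4}:  v_{3} + v_{4} = 0  ⟹  sig = (2;())
  P={0,4}:  v_{0} + v_{4} = v_{5}  ⟹  sig = (2;(1))
  P={0,5}:  v_{0} + v_{5} = v_{6}  ⟹  sig = (2;(1))
  P={0,6}:  v_{0} + v_{6} = v_{1}  ⟹  sig = (2;(1))
  P={1,2}:  v_{1} + v_{2} = v_{6}  ⟹  sig = (2;(1))
  P={2,5}:  v_{2} + v_{5} = v_{4}  ⟹  sig = (2;(1))
  P={2,6}:  v_{2} + v_{6} = v_{5}  ⟹  sig = (2;(1))
  P={3,5}:  v_{3} + v_{5} = v_{0}  ⟹  sig = (2;(1))
  P={1,4}:  v_{1} + v_{4} = v_{5} + v_{6}  ⟹  sig = (2;(1,1))
  P={1,5}:  v_{1} + v_{5} = 2·v_{6}  ⟹  sig = (2;(2))
  P={3,6}:  v_{3} + v_{6} = 2·v_{0}  ⟹  sig = (2;(2))
  P={4,6}:  v_{4} + v_{6} = 2·v_{5}  ⟹  sig = (2;(2))
  P={1,3}:  v_{1} + v_{3} = 3·v_{0}  ⟹  sig = (2;(3))

so the primitive-relation signature multiset is
{ (2;()) ×2,  (2;(1)) ×7,  (2;(1,1)),  (2;(2)) ×3,  (2;(3)) }


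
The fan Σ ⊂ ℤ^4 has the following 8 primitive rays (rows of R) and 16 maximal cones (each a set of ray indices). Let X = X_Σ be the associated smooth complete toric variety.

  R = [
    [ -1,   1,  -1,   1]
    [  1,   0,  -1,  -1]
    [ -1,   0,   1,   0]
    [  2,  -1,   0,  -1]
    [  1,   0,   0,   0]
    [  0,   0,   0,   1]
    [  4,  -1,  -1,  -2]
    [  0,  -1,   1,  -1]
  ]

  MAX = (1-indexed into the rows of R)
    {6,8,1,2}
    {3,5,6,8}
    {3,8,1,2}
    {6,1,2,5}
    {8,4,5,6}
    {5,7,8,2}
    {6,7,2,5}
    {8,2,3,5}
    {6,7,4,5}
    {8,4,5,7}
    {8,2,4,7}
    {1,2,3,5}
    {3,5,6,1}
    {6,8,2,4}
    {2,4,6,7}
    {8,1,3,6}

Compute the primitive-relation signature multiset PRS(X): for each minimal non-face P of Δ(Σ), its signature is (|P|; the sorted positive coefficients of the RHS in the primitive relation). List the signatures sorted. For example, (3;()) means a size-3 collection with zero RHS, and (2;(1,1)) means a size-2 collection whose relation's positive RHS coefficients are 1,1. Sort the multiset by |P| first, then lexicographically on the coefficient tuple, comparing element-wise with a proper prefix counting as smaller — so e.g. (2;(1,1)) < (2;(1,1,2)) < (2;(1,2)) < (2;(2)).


9 collections generate NE(X_Σ); each relation:

  • {1,4}:  v_{1} + v_{4} = v_{2} + v_{6}  ⟹  sig = (2;(1,1))
  • {3,4}:  v_{3} + v_{4} = v_{5} + v_{8}  ⟹  sig = (2;(1,1))
  • {1,7}:  v_{1} + v_{7} = 2·v_{2} + v_{5} + v_{6}  ⟹  sig = (2;(1,1,2))
  • {3,7}:  v_{3} + v_{7} = v_{2} + 2·v_{5} + v_{8}  ⟹  sig = (2;(1,1,2))
  • {1,5,8}:  v_{1} + v_{5} + v_{8} = 0  ⟹  sig = (3;())
  • {2,3,6}:  v_{2} + v_{3} + v_{6} = 0  ⟹  sig = (3;())
  • {2,4,5}:  v_{2} + v_{4} + v_{5} = v_{7}  ⟹  sig = (3;(1))
  • {6,7,8}:  v_{6} + v_{7} + v_{8} = 2·v_{4}  ⟹  sig = (3;(2))
  • {2,5,6,8}:  v_{2} + v_{5} + v_{6} + v_{8} = v_{4}  ⟹  sig = (4;(1))

so the primitive-relation signature multiset is
    |P|=2: 4 collections, coeffs (1,1), (1,1), (1,1,2), (1,1,2)
    |P|=3: 4 collections, coeffs (), (), (1), (2)
    |P|=4: 1 collection, coeffs (1)


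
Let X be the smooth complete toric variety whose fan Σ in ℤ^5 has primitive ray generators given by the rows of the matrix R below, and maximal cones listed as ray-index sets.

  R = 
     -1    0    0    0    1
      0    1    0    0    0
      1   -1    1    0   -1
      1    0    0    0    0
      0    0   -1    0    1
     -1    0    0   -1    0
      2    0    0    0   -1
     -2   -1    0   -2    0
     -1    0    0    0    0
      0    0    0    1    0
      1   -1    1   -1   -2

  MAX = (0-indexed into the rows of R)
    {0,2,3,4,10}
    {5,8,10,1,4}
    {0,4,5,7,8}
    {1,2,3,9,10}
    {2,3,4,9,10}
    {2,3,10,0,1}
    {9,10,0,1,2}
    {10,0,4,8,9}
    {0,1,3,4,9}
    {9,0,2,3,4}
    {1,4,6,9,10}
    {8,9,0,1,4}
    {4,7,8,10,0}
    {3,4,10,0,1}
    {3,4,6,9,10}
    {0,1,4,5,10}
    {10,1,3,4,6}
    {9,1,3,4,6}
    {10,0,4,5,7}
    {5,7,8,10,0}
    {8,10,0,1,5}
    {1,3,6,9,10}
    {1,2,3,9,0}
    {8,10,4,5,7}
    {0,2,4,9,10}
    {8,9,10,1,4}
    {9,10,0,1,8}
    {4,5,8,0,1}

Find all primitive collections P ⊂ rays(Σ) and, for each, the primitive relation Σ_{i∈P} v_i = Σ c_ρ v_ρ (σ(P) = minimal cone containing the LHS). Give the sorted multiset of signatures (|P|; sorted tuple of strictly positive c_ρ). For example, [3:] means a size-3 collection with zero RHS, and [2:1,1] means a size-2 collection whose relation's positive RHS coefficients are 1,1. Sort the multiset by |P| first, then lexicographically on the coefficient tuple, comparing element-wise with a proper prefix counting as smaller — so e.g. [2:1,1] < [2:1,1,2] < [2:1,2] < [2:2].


|primitive collections| = 20. Relations:

  P={3,8}:  v_{3} + v_{8} = 0  ⟹  sig = [2:]
  P={0,6}:  v_{0} + v_{6} = v_{3}  ⟹  sig = [2:1]
  P={5,9}:  v_{5} + v_{9} = v_{8}  ⟹  sig = [2:1]
  P={2,5}:  v_{2} + v_{5} = v_{0} + v_{10}  ⟹  sig = [2:1,1]
  P={2,8}:  v_{2} + v_{8} = v_{0} + v_{9} + v_{10}  ⟹  sig = [2:1,1,1]
  P={5,6}:  v_{5} + v_{6} = v_{1} + v_{4} + v_{10}  ⟹  sig = [2:1,1,1]
  P={6,7}:  v_{6} + v_{7} = v_{4} + v_{5} + v_{10}  ⟹  sig = [2:1,1,1]
  P={3,5}:  v_{3} + v_{5} = v_{0} + v_{1} + v_{4} + v_{10}  ⟹  sig = [2:1,1,1,1]
  P={3,7}:  v_{3} + v_{7} = v_{0} + v_{4} + v_{5} + v_{10}  ⟹  sig = [2:1,1,1,1]
  P={6,8}:  v_{6} + v_{8} = v_{1} + v_{4} + v_{9} + v_{10}  ⟹  sig = [2:1,1,1,1]
  P={7,9}:  v_{7} + v_{9} = v_{0} + v_{4} + 2·v_{8} + v_{10}  ⟹  sig = [2:1,1,1,2]
  P={2,6}:  v_{2} + v_{6} = 2·v_{3} + v_{9} + v_{10}  ⟹  sig = [2:1,1,2]
  P={2,7}:  v_{2} + v_{7} = 2·v_{0} + v_{4} + v_{8} + 2·v_{10}  ⟹  sig = [2:1,1,2,2]
  P={1,7}:  v_{1} + v_{7} = 2·v_{5}  ⟹  sig = [2:2]
  P={1,2,4}:  v_{1} + v_{2} + v_{4} = v_{3}  ⟹  sig = [3:1]
  P={0,3,9,10}:  v_{0} + v_{3} + v_{9} + v_{10} = v_{2}  ⟹  sig = [4:1]
  P={0,1,4,9,10}:  v_{0} + v_{1} + v_{4} + v_{9} + v_{10} = 0  ⟹  sig = [5:]
  P={0,1,4,8,10}:  v_{0} + v_{1} + v_{4} + v_{8} + v_{10} = v_{5}  ⟹  sig = [5:1]
  P={0,4,5,8,10}:  v_{0} + v_{4} + v_{5} + v_{8} + v_{10} = v_{7}  ⟹  sig = [5:1]
  P={1,3,4,9,10}:  v_{1} + v_{3} + v_{4} + v_{9} + v_{10} = v_{6}  ⟹  sig = [5:1]

Hence PRS(X_Σ) =
[[2:], [2:1], [2:1], [2:1,1], [2:1,1,1], [2:1,1,1], [2:1,1,1], [2:1,1,1,1], [2:1,1,1,1], [2:1,1,1,1], [2:1,1,1,2], [2:1,1,2], [2:1,1,2,2], [2:2], [3:1], [4:1], [5:], [5:1], [5:1], [5:1]]


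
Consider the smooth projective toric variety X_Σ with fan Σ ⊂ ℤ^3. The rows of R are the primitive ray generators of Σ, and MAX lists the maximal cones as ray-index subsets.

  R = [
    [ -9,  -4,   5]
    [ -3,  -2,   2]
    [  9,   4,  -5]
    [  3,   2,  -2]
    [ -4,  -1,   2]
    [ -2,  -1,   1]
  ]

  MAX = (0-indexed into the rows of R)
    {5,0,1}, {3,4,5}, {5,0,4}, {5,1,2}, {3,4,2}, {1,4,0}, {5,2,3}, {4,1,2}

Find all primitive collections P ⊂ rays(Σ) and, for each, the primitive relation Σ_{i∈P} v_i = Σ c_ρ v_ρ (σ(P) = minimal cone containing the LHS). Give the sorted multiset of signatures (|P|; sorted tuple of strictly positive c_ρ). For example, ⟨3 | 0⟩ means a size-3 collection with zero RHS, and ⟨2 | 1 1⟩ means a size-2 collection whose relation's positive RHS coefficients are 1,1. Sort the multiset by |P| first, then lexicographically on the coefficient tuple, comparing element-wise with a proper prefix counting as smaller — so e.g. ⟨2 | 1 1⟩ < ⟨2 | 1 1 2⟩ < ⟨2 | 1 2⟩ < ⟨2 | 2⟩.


|primitive collections| = 5. Relations:

  P = {0,2}:  v_{0} + v_{2} = 0  so sig = ⟨2 | 0⟩
  P = {1,3}:  v_{1} + v_{3} = 0  so sig = ⟨2 | 0⟩
  P = {0,3}:  v_{0} + v_{3} = v_{4} + v_{5}  so sig = ⟨2 | 1 1⟩
  P = {1,4,5}:  v_{1} + v_{4} + v_{5} = v_{0}  so sig = ⟨3 | 1⟩
  P = {2,4,5}:  v_{2} + v_{4} + v_{5} = v_{3}  so sig = ⟨3 | 1⟩

so the primitive-relation signature multiset is
[⟨2 | 0⟩, ⟨2 | 0⟩, ⟨2 | 1 1⟩, ⟨3 | 1⟩, ⟨3 | 1⟩]


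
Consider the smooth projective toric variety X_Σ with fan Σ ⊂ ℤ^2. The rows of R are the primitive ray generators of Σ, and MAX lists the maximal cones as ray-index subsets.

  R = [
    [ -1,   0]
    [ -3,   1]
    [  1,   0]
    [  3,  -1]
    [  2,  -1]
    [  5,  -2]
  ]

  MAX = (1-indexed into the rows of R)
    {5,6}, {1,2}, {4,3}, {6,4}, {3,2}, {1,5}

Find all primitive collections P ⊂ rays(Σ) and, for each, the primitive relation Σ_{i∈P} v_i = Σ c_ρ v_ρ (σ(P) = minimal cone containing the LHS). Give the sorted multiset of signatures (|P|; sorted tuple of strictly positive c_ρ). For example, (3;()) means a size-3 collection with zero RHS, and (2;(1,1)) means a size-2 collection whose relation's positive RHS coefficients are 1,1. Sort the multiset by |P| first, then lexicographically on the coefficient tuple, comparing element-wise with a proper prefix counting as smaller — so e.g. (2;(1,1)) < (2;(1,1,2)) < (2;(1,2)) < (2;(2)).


Minimal non-faces — 9 found among 6 rays, 6 max cones:

  {1,3}:  v_{1} + v_{3} = 0  →  sig = (2;())
  {2,4}:  v_{2} + v_{4} = 0  →  sig = (2;())
  {1,4}:  v_{1} + v_{4} = v_{5}  →  sig = (2;(1))
  {2,5}:  v_{2} + v_{5} = v_{1}  →  sig = (2;(1))
  {2,6}:  v_{2} + v_{6} = v_{5}  →  sig = (2;(1))
  {3,5}:  v_{3} + v_{5} = v_{4}  →  sig = (2;(1))
  {4,5}:  v_{4} + v_{5} = v_{6}  →  sig = (2;(1))
  {1,6}:  v_{1} + v_{6} = 2·v_{5}  →  sig = (2;(2))
  {3,6}:  v_{3} + v_{6} = 2·v_{4}  →  sig = (2;(2))

Hence PRS(X_Σ) =
{ (2;()) ×2,  (2;(1)) ×5,  (2;(2)) ×2 }
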